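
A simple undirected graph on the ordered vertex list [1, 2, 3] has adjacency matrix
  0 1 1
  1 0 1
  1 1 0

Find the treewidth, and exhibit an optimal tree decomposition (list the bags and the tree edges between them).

Treewidth 2.
One such decomposition:
Bags: B1 = {1, 2, 3}
Tree: (single bag)

With just one bag of size 3, the width is 3 − 1 = 2, so tw(G) ≤ 2. On the other hand G contains the 3-clique {1, 2, 3}. A clique must lie in a single bag of any decomposition, so no decomposition can have width below 2. Combining the bounds, tw(G) = 2.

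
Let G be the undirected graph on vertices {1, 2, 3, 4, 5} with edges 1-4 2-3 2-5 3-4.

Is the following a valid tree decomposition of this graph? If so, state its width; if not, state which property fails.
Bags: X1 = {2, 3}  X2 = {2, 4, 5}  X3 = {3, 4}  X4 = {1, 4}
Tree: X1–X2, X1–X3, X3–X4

No — bags containing vertex 4 are not connected in the tree.

A tree decomposition must satisfy three properties: every vertex lies in some bag; for every edge, both endpoints lie together in some bag; and for every vertex, the bags containing it form a connected subtree. Here bags containing vertex 4 are not connected in the tree, so the decomposition is invalid.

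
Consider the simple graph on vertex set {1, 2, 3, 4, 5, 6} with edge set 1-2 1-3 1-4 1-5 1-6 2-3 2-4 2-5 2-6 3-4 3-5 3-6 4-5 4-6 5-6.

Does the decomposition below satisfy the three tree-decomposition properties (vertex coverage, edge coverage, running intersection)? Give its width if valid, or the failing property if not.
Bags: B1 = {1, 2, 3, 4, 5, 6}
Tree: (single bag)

Vertex coverage: the bags together contain {1, 2, 3, 4, 5, 6}, the full vertex set. Edge coverage: each edge of G has both endpoints in at least one bag. Running intersection: for every vertex, the bags containing it form a connected subtree. All three properties hold, so this is a valid tree decomposition of width max|bag| − 1 = 5, and hence tw(G) ≤ 5.

Yes; width 5.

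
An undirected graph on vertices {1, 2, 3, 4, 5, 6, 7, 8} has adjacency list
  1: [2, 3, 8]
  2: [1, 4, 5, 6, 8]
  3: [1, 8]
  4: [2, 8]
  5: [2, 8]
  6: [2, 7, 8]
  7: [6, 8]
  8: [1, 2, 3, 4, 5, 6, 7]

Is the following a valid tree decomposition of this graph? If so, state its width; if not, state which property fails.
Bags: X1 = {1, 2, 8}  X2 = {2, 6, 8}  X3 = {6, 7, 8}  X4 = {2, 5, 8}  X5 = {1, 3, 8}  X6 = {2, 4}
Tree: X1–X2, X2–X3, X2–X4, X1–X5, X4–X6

A tree decomposition must satisfy three properties: every vertex lies in some bag; for every edge, both endpoints lie together in some bag; and for every vertex, the bags containing it form a connected subtree. Here edge (8,4) lies in no bag, so the decomposition is invalid.

No — edge (8,4) lies in no bag.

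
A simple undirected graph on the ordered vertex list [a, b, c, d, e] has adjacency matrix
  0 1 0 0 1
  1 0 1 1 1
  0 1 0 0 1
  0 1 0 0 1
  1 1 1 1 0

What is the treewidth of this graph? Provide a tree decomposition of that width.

Each bag holds 3 vertices, so the decomposition has width 2, which upper-bounds the treewidth. For the lower bound, the 3 vertices {b, d, e} are pairwise adjacent, and any tree decomposition puts a clique entirely inside one bag — forcing width ≥ 2. Therefore the treewidth is 2.

Treewidth 2.
Bags: B1 = {b, d, e}  B2 = {a, b, e}  B3 = {b, c, e}
Tree: B1–B2, B2–B3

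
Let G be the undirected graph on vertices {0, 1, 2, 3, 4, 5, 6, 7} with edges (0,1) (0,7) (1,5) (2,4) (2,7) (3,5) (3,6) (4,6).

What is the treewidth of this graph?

2

A width-2 tree decomposition is:
Bags: B1 = {2, 4, 6}  B2 = {2, 3, 6}  B3 = {2, 3, 5}  B4 = {1, 2, 5}  B5 = {0, 1, 2}  B6 = {0, 2, 7}
Tree: B1–B2, B2–B3, B3–B4, B4–B5, B5–B6
Each bag holds 3 vertices, so the decomposition has width 2, which upper-bounds the treewidth. The edges 2–4–6–3–5–1–0–7–2 form a cycle, so G is not a tree and its treewidth is at least 2. Therefore the treewidth is 2.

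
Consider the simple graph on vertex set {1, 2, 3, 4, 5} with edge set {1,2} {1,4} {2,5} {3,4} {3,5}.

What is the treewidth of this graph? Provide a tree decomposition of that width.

Treewidth 2.
Bags: B1 = {2, 3, 5}  B2 = {2, 3, 4}  B3 = {1, 2, 4}
Tree: B1–B2, B2–B3

Every bag has size at most 3, so the width is 3 − 1 = 2 and tw(G) ≤ 2. Since 2–5–3–4–1–2 is a cycle in G, G is not acyclic. Forests are exactly the graphs of treewidth ≤ 1, so tw(G) ≥ 2. Therefore the treewidth is 2.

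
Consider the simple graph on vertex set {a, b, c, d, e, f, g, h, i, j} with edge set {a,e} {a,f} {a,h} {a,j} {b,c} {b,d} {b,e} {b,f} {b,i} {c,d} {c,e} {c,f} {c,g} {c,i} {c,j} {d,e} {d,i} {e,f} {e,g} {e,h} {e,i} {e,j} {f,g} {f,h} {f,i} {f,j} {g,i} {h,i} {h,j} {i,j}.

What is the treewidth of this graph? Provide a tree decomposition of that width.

Treewidth 4.
One optimal decomposition is:
Bags: B1 = {c, e, f, i, j}  B2 = {e, f, h, i, j}  B3 = {a, e, f, h, j}  B4 = {b, c, e, f, i}  B5 = {c, e, f, g, i}  B6 = {b, c, d, e, i}
Tree: B1–B2, B2–B3, B1–B4, B4–B5, B4–B6

The largest bag has 5 vertices, giving width 4; this decomposition certifies tw(G) ≤ 4. Conversely, {b, c, d, e, i} is a clique of size 5, and the vertices of any clique must share a bag in every tree decomposition; so some bag has ≥ 5 vertices and tw(G) ≥ 4. The upper and lower bounds meet at 4, so that is the treewidth.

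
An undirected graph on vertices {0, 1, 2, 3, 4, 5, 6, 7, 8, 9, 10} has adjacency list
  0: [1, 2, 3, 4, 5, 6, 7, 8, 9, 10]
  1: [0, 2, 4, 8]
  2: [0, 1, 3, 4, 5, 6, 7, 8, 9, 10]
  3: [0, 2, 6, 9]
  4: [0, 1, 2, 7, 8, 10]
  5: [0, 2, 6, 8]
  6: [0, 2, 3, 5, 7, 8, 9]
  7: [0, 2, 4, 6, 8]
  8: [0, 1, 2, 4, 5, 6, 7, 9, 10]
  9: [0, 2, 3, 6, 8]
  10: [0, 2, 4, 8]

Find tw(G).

A width-4 tree decomposition is:
Bags: B1 = {0, 2, 5, 6, 8}  B2 = {0, 2, 6, 7, 8}  B3 = {0, 2, 4, 7, 8}  B4 = {0, 1, 2, 4, 8}  B5 = {0, 2, 4, 8, 10}  B6 = {0, 2, 6, 8, 9}  B7 = {0, 2, 3, 6, 9}
Tree: B1–B2, B2–B3, B3–B4, B3–B5, B2–B6, B6–B7
The largest bag has 5 vertices, giving width 4; this decomposition certifies tw(G) ≤ 4. For the lower bound, the 5 vertices {0, 2, 6, 8, 9} are pairwise adjacent, and any tree decomposition puts a clique entirely inside one bag — forcing width ≥ 4. The upper and lower bounds meet at 4, so that is the treewidth.

4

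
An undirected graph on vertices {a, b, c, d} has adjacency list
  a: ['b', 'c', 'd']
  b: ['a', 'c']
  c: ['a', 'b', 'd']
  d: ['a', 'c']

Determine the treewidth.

2

A width-2 tree decomposition is:
Bags: B1 = {a, b, c}  B2 = {a, c, d}
Tree: B1–B2
Each bag holds 3 vertices, so the decomposition has width 2, which upper-bounds the treewidth. On the other hand G contains the 3-clique {a, c, d}. A clique must lie in a single bag of any decomposition, so no decomposition can have width below 2. Combining the bounds, tw(G) = 2.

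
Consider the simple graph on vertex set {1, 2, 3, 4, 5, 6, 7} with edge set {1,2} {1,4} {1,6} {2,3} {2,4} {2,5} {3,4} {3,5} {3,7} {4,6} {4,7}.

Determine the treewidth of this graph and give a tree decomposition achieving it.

Treewidth 2.
Bags: B1 = {1, 2, 4}  B2 = {2, 3, 4}  B3 = {1, 4, 6}  B4 = {3, 4, 7}  B5 = {2, 3, 5}
Tree: B1–B2, B1–B3, B2–B4, B2–B5

Every bag has size at most 3, so the width is 3 − 1 = 2 and tw(G) ≤ 2. Conversely, {1, 2, 4} is a clique of size 3, and the vertices of any clique must share a bag in every tree decomposition; so some bag has ≥ 3 vertices and tw(G) ≥ 2. Hence tw(G) = 2 exactly.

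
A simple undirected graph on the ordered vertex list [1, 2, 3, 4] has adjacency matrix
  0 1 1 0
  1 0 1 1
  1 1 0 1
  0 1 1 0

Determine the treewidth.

A width-2 tree decomposition is:
Bags: B1 = {1, 2, 3}  B2 = {2, 3, 4}
Tree: B1–B2
Each bag holds 3 vertices, so the decomposition has width 2, which upper-bounds the treewidth. Conversely, {1, 2, 3} is a clique of size 3, and the vertices of any clique must share a bag in every tree decomposition; so some bag has ≥ 3 vertices and tw(G) ≥ 2. The upper and lower bounds meet at 2, so that is the treewidth.

2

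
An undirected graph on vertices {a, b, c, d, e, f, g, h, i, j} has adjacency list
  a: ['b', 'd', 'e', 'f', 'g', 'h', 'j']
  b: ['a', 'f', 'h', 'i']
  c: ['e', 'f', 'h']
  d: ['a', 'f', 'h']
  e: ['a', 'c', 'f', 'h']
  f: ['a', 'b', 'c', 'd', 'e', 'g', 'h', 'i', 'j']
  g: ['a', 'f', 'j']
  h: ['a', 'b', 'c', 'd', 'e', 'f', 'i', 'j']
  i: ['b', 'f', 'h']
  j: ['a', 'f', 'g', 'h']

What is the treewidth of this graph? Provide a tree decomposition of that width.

Each bag holds 4 vertices, so the decomposition has width 3, which upper-bounds the treewidth. For the lower bound, the 4 vertices {a, f, g, j} are pairwise adjacent, and any tree decomposition puts a clique entirely inside one bag — forcing width ≥ 3. Hence tw(G) = 3 exactly.

Treewidth 3.
One optimal decomposition is:
Bags: B1 = {a, f, h, j}  B2 = {a, b, f, h}  B3 = {a, e, f, h}  B4 = {c, e, f, h}  B5 = {a, d, f, h}  B6 = {a, f, g, j}  B7 = {b, f, h, i}
Tree: B1–B2, B2–B3, B3–B4, B2–B5, B1–B6, B2–B7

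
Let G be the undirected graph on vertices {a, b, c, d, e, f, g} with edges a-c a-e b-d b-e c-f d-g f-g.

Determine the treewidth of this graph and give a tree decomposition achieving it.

The largest bag has 3 vertices, giving width 2; this decomposition certifies tw(G) ≤ 2. Since c–a–e–b–d–g–f–c is a cycle in G, G is not acyclic. Forests are exactly the graphs of treewidth ≤ 1, so tw(G) ≥ 2. Therefore the treewidth is 2.

Treewidth 2.
One optimal decomposition is:
Bags: B1 = {a, c, e}  B2 = {b, c, e}  B3 = {b, c, d}  B4 = {c, d, g}  B5 = {c, f, g}
Tree: B1–B2, B2–B3, B3–B4, B4–B5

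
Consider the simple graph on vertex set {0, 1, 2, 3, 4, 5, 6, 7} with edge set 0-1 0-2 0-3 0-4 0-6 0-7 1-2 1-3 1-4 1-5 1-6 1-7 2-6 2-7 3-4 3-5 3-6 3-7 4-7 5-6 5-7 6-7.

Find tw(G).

4

A width-4 tree decomposition is:
Bags: B1 = {0, 1, 3, 6, 7}  B2 = {1, 3, 5, 6, 7}  B3 = {0, 1, 3, 4, 7}  B4 = {0, 1, 2, 6, 7}
Tree: B1–B2, B1–B3, B1–B4
The largest bag has 5 vertices, giving width 4; this decomposition certifies tw(G) ≤ 4. Conversely, {0, 1, 2, 6, 7} is a clique of size 5, and the vertices of any clique must share a bag in every tree decomposition; so some bag has ≥ 5 vertices and tw(G) ≥ 4. The upper and lower bounds meet at 4, so that is the treewidth.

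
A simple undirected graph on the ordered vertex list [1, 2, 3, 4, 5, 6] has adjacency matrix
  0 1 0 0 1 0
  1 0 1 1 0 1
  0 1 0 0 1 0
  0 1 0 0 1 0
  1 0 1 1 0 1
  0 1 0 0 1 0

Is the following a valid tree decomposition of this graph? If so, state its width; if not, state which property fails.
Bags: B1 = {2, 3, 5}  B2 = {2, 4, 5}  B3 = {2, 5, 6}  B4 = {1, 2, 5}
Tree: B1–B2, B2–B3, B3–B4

Checking the three conditions: (i) the bags cover all of {1, 2, 3, 4, 5, 6}; (ii) for each edge, some bag contains both endpoints; (iii) the bags containing any fixed vertex form a subtree. All hold, so the decomposition is valid with width 3 − 1 = 2.

Yes; width 2.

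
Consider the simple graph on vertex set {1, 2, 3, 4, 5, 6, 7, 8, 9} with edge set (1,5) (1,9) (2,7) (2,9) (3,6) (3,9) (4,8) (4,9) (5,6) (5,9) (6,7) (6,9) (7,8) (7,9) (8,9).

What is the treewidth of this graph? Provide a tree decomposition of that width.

Each bag holds 3 vertices, so the decomposition has width 2, which upper-bounds the treewidth. On the other hand G contains the 3-clique {1, 5, 9}. A clique must lie in a single bag of any decomposition, so no decomposition can have width below 2. The upper and lower bounds meet at 2, so that is the treewidth.

Treewidth 2.
One such decomposition:
Bags: B1 = {6, 7, 9}  B2 = {5, 6, 9}  B3 = {2, 7, 9}  B4 = {7, 8, 9}  B5 = {4, 8, 9}  B6 = {1, 5, 9}  B7 = {3, 6, 9}
Tree: B1–B2, B1–B3, B1–B4, B4–B5, B2–B6, B2–B7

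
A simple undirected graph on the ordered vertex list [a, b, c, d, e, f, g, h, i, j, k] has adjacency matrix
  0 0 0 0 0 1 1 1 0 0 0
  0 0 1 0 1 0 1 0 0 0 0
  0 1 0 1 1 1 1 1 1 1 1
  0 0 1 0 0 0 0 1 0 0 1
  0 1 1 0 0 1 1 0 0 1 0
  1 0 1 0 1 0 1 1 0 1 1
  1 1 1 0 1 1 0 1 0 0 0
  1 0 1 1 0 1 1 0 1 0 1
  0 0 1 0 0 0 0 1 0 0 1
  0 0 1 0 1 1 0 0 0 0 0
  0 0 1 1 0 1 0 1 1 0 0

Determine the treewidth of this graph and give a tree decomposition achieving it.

Treewidth 3.
One optimal decomposition is:
Bags: B1 = {c, f, g, h}  B2 = {c, e, f, g}  B3 = {c, e, f, j}  B4 = {c, f, h, k}  B5 = {a, f, g, h}  B6 = {b, c, e, g}  B7 = {c, d, h, k}  B8 = {c, h, i, k}
Tree: B1–B2, B2–B3, B1–B4, B1–B5, B2–B6, B4–B7, B7–B8

The largest bag has 4 vertices, giving width 3; this decomposition certifies tw(G) ≤ 3. On the other hand G contains the 4-clique {c, d, h, k}. A clique must lie in a single bag of any decomposition, so no decomposition can have width below 3. Hence tw(G) = 3 exactly.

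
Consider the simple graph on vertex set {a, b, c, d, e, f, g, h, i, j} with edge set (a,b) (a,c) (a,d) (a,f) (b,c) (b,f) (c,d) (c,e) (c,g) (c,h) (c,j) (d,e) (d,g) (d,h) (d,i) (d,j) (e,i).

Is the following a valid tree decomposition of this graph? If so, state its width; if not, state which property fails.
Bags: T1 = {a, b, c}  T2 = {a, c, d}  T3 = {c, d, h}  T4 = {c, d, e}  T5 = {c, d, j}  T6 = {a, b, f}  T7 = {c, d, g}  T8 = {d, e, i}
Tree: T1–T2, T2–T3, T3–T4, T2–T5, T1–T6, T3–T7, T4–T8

Yes; width 2.

Vertex coverage: the bags together contain {a, b, c, d, e, f, g, h, i, j}, the full vertex set. Edge coverage: each edge of G has both endpoints in at least one bag. Running intersection: for every vertex, the bags containing it form a connected subtree. All three properties hold, so this is a valid tree decomposition of width max|bag| − 1 = 2, and hence tw(G) ≤ 2.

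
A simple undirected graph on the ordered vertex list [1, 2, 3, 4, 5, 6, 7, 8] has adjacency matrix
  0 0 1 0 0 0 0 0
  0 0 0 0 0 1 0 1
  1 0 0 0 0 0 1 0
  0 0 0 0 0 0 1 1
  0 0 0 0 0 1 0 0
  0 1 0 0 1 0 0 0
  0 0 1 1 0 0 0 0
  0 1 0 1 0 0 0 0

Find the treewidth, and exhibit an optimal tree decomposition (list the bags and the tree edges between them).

Every bag has size at most 2, so the width is 2 − 1 = 1 and tw(G) ≤ 1. Any graph with an edge has treewidth ≥ 1, and G has the edge 1–3. Combining the bounds, tw(G) = 1.

Treewidth 1.
One optimal decomposition is:
Bags: B1 = {1, 3}  B2 = {3, 7}  B3 = {4, 7}  B4 = {4, 8}  B5 = {2, 8}  B6 = {2, 6}  B7 = {5, 6}
Tree: B1–B2, B2–B3, B3–B4, B4–B5, B5–B6, B6–B7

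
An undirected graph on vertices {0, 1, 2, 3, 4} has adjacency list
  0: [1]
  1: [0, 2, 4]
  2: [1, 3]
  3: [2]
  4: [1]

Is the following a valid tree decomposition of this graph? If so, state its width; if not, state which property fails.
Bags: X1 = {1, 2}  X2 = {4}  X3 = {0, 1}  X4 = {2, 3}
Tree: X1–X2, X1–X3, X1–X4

No — edge (1,4) lies in no bag.

A tree decomposition must satisfy three properties: every vertex lies in some bag; for every edge, both endpoints lie together in some bag; and for every vertex, the bags containing it form a connected subtree. Here edge (1,4) lies in no bag, so the decomposition is invalid.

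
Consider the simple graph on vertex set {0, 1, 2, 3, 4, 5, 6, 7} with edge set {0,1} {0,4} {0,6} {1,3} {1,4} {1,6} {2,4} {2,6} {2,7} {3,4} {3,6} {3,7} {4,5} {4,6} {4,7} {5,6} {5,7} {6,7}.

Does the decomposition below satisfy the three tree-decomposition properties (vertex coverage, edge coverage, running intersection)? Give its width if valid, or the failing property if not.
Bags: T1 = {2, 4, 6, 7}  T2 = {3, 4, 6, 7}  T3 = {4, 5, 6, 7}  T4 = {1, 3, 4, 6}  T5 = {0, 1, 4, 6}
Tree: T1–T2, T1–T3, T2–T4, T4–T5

Checking the three conditions: (i) the bags cover all of {0, 1, 2, 3, 4, 5, 6, 7}; (ii) for each edge, some bag contains both endpoints; (iii) the bags containing any fixed vertex form a subtree. All hold, so the decomposition is valid with width 4 − 1 = 3.

Yes; width 3.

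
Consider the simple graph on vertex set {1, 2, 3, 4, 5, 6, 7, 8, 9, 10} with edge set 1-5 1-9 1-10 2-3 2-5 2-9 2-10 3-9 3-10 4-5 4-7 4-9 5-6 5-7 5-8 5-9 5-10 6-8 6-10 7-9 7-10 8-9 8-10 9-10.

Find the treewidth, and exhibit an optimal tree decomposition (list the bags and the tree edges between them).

Treewidth 3.
One such decomposition:
Bags: B1 = {2, 3, 9, 10}  B2 = {2, 5, 9, 10}  B3 = {5, 8, 9, 10}  B4 = {1, 5, 9, 10}  B5 = {5, 7, 9, 10}  B6 = {4, 5, 7, 9}  B7 = {5, 6, 8, 10}
Tree: B1–B2, B2–B3, B3–B4, B4–B5, B5–B6, B3–B7

Each bag holds 4 vertices, so the decomposition has width 3, which upper-bounds the treewidth. Conversely, {2, 3, 9, 10} is a clique of size 4, and the vertices of any clique must share a bag in every tree decomposition; so some bag has ≥ 4 vertices and tw(G) ≥ 3. Combining the bounds, tw(G) = 3.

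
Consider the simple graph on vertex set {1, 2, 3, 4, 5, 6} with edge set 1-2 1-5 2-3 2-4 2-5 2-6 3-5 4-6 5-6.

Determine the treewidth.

2

A width-2 tree decomposition is:
Bags: B1 = {2, 4, 6}  B2 = {2, 5, 6}  B3 = {1, 2, 5}  B4 = {2, 3, 5}
Tree: B1–B2, B2–B3, B3–B4
The largest bag has 3 vertices, giving width 2; this decomposition certifies tw(G) ≤ 2. On the other hand G contains the 3-clique {2, 4, 6}. A clique must lie in a single bag of any decomposition, so no decomposition can have width below 2. The upper and lower bounds meet at 2, so that is the treewidth.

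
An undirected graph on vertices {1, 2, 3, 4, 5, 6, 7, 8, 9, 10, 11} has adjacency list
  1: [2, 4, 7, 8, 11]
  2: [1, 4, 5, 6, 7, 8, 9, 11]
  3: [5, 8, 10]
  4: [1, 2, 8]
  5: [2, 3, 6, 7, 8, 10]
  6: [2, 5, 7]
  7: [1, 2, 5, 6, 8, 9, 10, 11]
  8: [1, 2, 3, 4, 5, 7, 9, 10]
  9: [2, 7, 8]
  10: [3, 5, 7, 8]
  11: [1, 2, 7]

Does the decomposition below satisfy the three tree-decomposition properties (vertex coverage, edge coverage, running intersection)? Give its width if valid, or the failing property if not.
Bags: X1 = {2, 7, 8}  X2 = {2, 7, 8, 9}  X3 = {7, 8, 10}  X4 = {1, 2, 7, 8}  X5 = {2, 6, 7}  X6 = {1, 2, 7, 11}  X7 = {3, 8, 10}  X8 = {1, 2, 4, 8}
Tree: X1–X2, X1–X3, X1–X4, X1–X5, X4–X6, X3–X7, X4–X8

A tree decomposition must satisfy three properties: every vertex lies in some bag; for every edge, both endpoints lie together in some bag; and for every vertex, the bags containing it form a connected subtree. Here vertex 5 appears in no bag, so the decomposition is invalid.

No — vertex 5 appears in no bag.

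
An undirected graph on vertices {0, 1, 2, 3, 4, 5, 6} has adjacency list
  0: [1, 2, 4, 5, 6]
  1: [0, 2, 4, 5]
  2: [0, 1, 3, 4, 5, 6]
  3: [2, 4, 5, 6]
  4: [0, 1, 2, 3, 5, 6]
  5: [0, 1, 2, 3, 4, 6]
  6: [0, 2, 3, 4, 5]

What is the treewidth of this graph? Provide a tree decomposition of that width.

Treewidth 4.
Bags: B1 = {0, 2, 4, 5, 6}  B2 = {2, 3, 4, 5, 6}  B3 = {0, 1, 2, 4, 5}
Tree: B1–B2, B1–B3

The largest bag has 5 vertices, giving width 4; this decomposition certifies tw(G) ≤ 4. Conversely, {0, 1, 2, 4, 5} is a clique of size 5, and the vertices of any clique must share a bag in every tree decomposition; so some bag has ≥ 5 vertices and tw(G) ≥ 4. Combining the bounds, tw(G) = 4.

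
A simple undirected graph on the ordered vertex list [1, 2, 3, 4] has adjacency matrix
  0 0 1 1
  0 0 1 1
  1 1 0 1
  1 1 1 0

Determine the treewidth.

2

A width-2 tree decomposition is:
Bags: B1 = {1, 3, 4}  B2 = {2, 3, 4}
Tree: B1–B2
Every bag has size at most 3, so the width is 3 − 1 = 2 and tw(G) ≤ 2. On the other hand G contains the 3-clique {1, 3, 4}. A clique must lie in a single bag of any decomposition, so no decomposition can have width below 2. The upper and lower bounds meet at 2, so that is the treewidth.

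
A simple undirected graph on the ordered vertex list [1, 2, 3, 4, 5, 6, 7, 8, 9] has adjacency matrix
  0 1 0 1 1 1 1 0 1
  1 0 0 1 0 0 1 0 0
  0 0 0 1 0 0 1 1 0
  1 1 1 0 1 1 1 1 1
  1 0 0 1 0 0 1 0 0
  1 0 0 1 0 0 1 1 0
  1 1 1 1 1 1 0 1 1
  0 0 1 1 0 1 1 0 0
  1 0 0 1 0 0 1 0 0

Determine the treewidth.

A width-3 tree decomposition is:
Bags: B1 = {1, 2, 4, 7}  B2 = {1, 4, 6, 7}  B3 = {1, 4, 7, 9}  B4 = {4, 6, 7, 8}  B5 = {3, 4, 7, 8}  B6 = {1, 4, 5, 7}
Tree: B1–B2, B2–B3, B2–B4, B4–B5, B3–B6
Every bag has size at most 4, so the width is 4 − 1 = 3 and tw(G) ≤ 3. On the other hand G contains the 4-clique {3, 4, 7, 8}. A clique must lie in a single bag of any decomposition, so no decomposition can have width below 3. Hence tw(G) = 3 exactly.

3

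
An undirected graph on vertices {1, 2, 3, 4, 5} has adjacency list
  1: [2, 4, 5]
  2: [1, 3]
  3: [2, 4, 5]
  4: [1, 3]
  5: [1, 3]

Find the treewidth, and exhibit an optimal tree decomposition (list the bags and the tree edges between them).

Treewidth 2.
Bags: B1 = {1, 3, 4}  B2 = {1, 2, 3}  B3 = {1, 3, 5}
Tree: B1–B2, B2–B3

The largest bag has 3 vertices, giving width 2; this decomposition certifies tw(G) ≤ 2. For the lower bound, G contains the cycle 1–4–3–2–1, so G is not a forest; only forests have treewidth ≤ 1, hence tw(G) ≥ 2. Hence tw(G) = 2 exactly.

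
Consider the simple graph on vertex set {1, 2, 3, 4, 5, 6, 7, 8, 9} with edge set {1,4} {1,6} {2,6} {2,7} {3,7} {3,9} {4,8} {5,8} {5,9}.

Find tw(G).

A width-2 tree decomposition is:
Bags: B1 = {4, 5, 8}  B2 = {1, 4, 5}  B3 = {1, 5, 6}  B4 = {2, 5, 6}  B5 = {2, 5, 7}  B6 = {3, 5, 7}  B7 = {3, 5, 9}
Tree: B1–B2, B2–B3, B3–B4, B4–B5, B5–B6, B6–B7
The largest bag has 3 vertices, giving width 2; this decomposition certifies tw(G) ≤ 2. Since 5–8–4–1–6–2–7–3–9–5 is a cycle in G, G is not acyclic. Forests are exactly the graphs of treewidth ≤ 1, so tw(G) ≥ 2. Therefore the treewidth is 2.

2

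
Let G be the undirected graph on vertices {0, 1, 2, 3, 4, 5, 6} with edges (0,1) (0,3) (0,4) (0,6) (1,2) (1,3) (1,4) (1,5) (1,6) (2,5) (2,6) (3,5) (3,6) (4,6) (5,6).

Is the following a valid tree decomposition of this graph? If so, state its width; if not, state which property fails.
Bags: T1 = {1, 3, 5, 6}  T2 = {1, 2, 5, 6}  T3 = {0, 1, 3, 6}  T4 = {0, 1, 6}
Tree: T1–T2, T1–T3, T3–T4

No — vertex 4 appears in no bag.

A tree decomposition must satisfy three properties: every vertex lies in some bag; for every edge, both endpoints lie together in some bag; and for every vertex, the bags containing it form a connected subtree. Here vertex 4 appears in no bag, so the decomposition is invalid.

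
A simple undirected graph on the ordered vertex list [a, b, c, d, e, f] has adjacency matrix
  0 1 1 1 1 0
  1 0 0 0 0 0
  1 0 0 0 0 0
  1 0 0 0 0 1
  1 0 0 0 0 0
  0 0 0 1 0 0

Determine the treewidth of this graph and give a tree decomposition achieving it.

Treewidth 1.
One optimal decomposition is:
Bags: B1 = {a, c}  B2 = {a, b}  B3 = {a, d}  B4 = {d, f}  B5 = {a, e}
Tree: B1–B2, B2–B3, B3–B4, B1–B5

Each bag holds 2 vertices, so the decomposition has width 1, which upper-bounds the treewidth. Since G has at least one edge (e.g. a–c), it is not an edgeless graph, so tw(G) ≥ 1. Therefore the treewidth is 1.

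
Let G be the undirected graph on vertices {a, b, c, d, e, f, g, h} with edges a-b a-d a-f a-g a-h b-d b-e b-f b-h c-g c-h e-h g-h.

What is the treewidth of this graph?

A width-2 tree decomposition is:
Bags: B1 = {c, g, h}  B2 = {a, g, h}  B3 = {a, b, h}  B4 = {b, e, h}  B5 = {a, b, d}  B6 = {a, b, f}
Tree: B1–B2, B2–B3, B3–B4, B3–B5, B3–B6
The largest bag has 3 vertices, giving width 2; this decomposition certifies tw(G) ≤ 2. On the other hand G contains the 3-clique {a, b, d}. A clique must lie in a single bag of any decomposition, so no decomposition can have width below 2. Hence tw(G) = 2 exactly.

2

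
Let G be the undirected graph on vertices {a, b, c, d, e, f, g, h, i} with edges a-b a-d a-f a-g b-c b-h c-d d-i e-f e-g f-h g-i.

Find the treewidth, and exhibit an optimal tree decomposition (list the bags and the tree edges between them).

Each bag holds 4 vertices, so the decomposition has width 3, which upper-bounds the treewidth. For the lower bound: the 4 vertex sets {e,g,i}, {f}, {a}, {b,c,d,h} are disjoint, each induces a connected subgraph, and every pair is joined by at least one edge of G. Contracting each set to a single vertex therefore yields K_{4} as a minor, and since treewidth is minor-monotone, tw(G) ≥ tw(K_{4}) = 3. Combining the bounds, tw(G) = 3.

Treewidth 3.
One such decomposition:
Bags: B1 = {e, f, g, i}  B2 = {a, f, g, i}  B3 = {a, d, f, i}  B4 = {a, d, f, h}  B5 = {a, b, d, h}  B6 = {b, c, d, h}
Tree: B1–B2, B2–B3, B3–B4, B4–B5, B5–B6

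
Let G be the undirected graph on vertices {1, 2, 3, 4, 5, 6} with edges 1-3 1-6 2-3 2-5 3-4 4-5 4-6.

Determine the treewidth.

2

A width-2 tree decomposition is:
Bags: B1 = {2, 3, 5}  B2 = {3, 4, 5}  B3 = {1, 3, 4}  B4 = {1, 4, 6}
Tree: B1–B2, B2–B3, B3–B4
The largest bag has 3 vertices, giving width 2; this decomposition certifies tw(G) ≤ 2. Since 2–5–4–3–2 is a cycle in G, G is not acyclic. Forests are exactly the graphs of treewidth ≤ 1, so tw(G) ≥ 2. The upper and lower bounds meet at 2, so that is the treewidth.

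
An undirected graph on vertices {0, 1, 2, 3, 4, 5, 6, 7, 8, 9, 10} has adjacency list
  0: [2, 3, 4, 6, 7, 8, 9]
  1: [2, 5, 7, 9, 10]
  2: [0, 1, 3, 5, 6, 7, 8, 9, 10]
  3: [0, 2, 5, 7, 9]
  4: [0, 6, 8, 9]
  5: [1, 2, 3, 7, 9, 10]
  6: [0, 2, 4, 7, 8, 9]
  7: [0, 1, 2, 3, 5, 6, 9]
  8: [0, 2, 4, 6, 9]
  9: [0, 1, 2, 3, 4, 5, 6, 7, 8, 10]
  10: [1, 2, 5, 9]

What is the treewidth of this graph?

4

A width-4 tree decomposition is:
Bags: B1 = {0, 2, 3, 7, 9}  B2 = {0, 2, 6, 7, 9}  B3 = {0, 2, 6, 8, 9}  B4 = {2, 3, 5, 7, 9}  B5 = {0, 4, 6, 8, 9}  B6 = {1, 2, 5, 7, 9}  B7 = {1, 2, 5, 9, 10}
Tree: B1–B2, B2–B3, B1–B4, B3–B5, B4–B6, B6–B7
Every bag has size at most 5, so the width is 5 − 1 = 4 and tw(G) ≤ 4. On the other hand G contains the 5-clique {0, 2, 6, 8, 9}. A clique must lie in a single bag of any decomposition, so no decomposition can have width below 4. The upper and lower bounds meet at 4, so that is the treewidth.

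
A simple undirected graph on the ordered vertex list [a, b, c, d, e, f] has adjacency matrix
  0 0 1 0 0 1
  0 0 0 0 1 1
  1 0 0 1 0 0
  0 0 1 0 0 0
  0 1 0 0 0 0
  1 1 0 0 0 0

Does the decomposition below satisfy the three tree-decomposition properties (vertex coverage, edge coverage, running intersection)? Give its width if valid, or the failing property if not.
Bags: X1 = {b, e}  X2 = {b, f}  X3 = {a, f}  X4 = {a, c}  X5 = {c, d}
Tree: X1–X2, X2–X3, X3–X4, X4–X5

Yes; width 1.

Vertex coverage: the bags together contain {a, b, c, d, e, f}, the full vertex set. Edge coverage: each edge of G has both endpoints in at least one bag. Running intersection: for every vertex, the bags containing it form a connected subtree. All three properties hold, so this is a valid tree decomposition of width max|bag| − 1 = 1, and hence tw(G) ≤ 1.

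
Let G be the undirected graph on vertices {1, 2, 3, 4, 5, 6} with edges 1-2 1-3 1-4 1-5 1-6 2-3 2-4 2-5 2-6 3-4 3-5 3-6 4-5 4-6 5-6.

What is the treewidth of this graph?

5

A width-5 tree decomposition is:
Bags: B1 = {1, 2, 3, 4, 5, 6}
Tree: (single bag)
With just one bag of size 6, the width is 6 − 1 = 5, so tw(G) ≤ 5. On the other hand G contains the 6-clique {1, 2, 3, 4, 5, 6}. A clique must lie in a single bag of any decomposition, so no decomposition can have width below 5. The upper and lower bounds meet at 5, so that is the treewidth.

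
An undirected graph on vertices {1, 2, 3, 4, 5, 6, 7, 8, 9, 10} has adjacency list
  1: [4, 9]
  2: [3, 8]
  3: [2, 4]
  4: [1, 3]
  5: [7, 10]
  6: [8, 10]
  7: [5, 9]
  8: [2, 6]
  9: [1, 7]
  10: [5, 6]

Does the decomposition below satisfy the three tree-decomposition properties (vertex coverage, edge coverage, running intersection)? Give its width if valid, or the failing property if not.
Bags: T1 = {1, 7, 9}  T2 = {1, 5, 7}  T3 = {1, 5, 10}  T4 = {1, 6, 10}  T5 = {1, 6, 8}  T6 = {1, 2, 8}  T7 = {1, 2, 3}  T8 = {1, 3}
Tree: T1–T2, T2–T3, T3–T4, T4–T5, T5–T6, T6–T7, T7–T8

No — vertex 4 appears in no bag.

A tree decomposition must satisfy three properties: every vertex lies in some bag; for every edge, both endpoints lie together in some bag; and for every vertex, the bags containing it form a connected subtree. Here vertex 4 appears in no bag, so the decomposition is invalid.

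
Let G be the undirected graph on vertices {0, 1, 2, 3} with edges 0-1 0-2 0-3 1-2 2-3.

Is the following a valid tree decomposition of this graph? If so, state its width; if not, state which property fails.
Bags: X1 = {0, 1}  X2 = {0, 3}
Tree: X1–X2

A tree decomposition must satisfy three properties: every vertex lies in some bag; for every edge, both endpoints lie together in some bag; and for every vertex, the bags containing it form a connected subtree. Here vertex 2 appears in no bag, so the decomposition is invalid.

No — vertex 2 appears in no bag.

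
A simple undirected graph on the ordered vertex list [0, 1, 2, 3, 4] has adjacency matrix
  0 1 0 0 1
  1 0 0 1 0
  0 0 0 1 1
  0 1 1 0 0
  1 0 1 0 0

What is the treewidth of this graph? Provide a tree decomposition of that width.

Treewidth 2.
One optimal decomposition is:
Bags: B1 = {1, 2, 3}  B2 = {0, 1, 2}  B3 = {0, 2, 4}
Tree: B1–B2, B2–B3

Each bag holds 3 vertices, so the decomposition has width 2, which upper-bounds the treewidth. Since 2–3–1–0–4–2 is a cycle in G, G is not acyclic. Forests are exactly the graphs of treewidth ≤ 1, so tw(G) ≥ 2. The upper and lower bounds meet at 2, so that is the treewidth.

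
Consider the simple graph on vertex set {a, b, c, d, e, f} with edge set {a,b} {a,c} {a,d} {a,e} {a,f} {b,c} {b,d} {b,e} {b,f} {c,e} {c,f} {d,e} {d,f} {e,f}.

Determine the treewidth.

A width-4 tree decomposition is:
Bags: B1 = {a, b, c, e, f}  B2 = {a, b, d, e, f}
Tree: B1–B2
Each bag holds 5 vertices, so the decomposition has width 4, which upper-bounds the treewidth. For the lower bound, the 5 vertices {a, b, d, e, f} are pairwise adjacent, and any tree decomposition puts a clique entirely inside one bag — forcing width ≥ 4. Therefore the treewidth is 4.

4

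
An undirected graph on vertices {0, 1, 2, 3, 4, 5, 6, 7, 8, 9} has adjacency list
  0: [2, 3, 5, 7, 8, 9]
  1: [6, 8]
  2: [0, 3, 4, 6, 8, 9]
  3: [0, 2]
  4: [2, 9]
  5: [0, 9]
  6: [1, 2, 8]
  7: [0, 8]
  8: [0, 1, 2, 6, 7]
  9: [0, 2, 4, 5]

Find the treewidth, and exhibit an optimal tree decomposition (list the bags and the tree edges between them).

Treewidth 2.
One optimal decomposition is:
Bags: B1 = {2, 4, 9}  B2 = {0, 2, 9}  B3 = {0, 2, 8}  B4 = {2, 6, 8}  B5 = {0, 5, 9}  B6 = {1, 6, 8}  B7 = {0, 2, 3}  B8 = {0, 7, 8}
Tree: B1–B2, B2–B3, B3–B4, B2–B5, B4–B6, B2–B7, B3–B8

The largest bag has 3 vertices, giving width 2; this decomposition certifies tw(G) ≤ 2. Conversely, {0, 2, 8} is a clique of size 3, and the vertices of any clique must share a bag in every tree decomposition; so some bag has ≥ 3 vertices and tw(G) ≥ 2. Therefore the treewidth is 2.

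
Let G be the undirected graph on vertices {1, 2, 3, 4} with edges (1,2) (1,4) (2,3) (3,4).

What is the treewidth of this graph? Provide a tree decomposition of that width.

Treewidth 2.
One such decomposition:
Bags: B1 = {1, 2, 4}  B2 = {2, 3, 4}
Tree: B1–B2

Every bag has size at most 3, so the width is 3 − 1 = 2 and tw(G) ≤ 2. Since 4–1–2–3–4 is a cycle in G, G is not acyclic. Forests are exactly the graphs of treewidth ≤ 1, so tw(G) ≥ 2. Therefore the treewidth is 2.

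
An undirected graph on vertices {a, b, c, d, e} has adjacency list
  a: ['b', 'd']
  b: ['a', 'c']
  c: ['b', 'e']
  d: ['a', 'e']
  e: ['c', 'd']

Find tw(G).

A width-2 tree decomposition is:
Bags: B1 = {a, b, c}  B2 = {a, c, d}  B3 = {c, d, e}
Tree: B1–B2, B2–B3
Each bag holds 3 vertices, so the decomposition has width 2, which upper-bounds the treewidth. Since c–b–a–d–e–c is a cycle in G, G is not acyclic. Forests are exactly the graphs of treewidth ≤ 1, so tw(G) ≥ 2. Combining the bounds, tw(G) = 2.

2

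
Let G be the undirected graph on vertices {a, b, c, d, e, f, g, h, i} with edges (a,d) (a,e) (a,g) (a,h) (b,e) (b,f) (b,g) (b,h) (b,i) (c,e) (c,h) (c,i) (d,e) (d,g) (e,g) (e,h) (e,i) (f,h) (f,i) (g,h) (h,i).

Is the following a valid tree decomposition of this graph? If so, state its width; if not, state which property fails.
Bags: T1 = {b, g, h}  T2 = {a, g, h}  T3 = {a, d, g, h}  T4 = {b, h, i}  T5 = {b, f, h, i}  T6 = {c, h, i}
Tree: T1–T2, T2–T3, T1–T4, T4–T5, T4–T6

A tree decomposition must satisfy three properties: every vertex lies in some bag; for every edge, both endpoints lie together in some bag; and for every vertex, the bags containing it form a connected subtree. Here vertex e appears in no bag, so the decomposition is invalid.

No — vertex e appears in no bag.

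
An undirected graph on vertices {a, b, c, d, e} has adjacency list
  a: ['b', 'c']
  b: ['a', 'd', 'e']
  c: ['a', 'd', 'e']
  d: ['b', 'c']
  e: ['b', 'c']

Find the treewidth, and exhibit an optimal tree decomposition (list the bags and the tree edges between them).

Each bag holds 3 vertices, so the decomposition has width 2, which upper-bounds the treewidth. For the lower bound, G contains the cycle b–a–c–d–b, so G is not a forest; only forests have treewidth ≤ 1, hence tw(G) ≥ 2. Combining the bounds, tw(G) = 2.

Treewidth 2.
One such decomposition:
Bags: B1 = {a, b, c}  B2 = {b, c, d}  B3 = {b, c, e}
Tree: B1–B2, B2–B3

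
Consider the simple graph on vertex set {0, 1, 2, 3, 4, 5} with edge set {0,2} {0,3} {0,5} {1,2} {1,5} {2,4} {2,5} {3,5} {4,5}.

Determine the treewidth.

2

A width-2 tree decomposition is:
Bags: B1 = {2, 4, 5}  B2 = {1, 2, 5}  B3 = {0, 2, 5}  B4 = {0, 3, 5}
Tree: B1–B2, B1–B3, B3–B4
Every bag has size at most 3, so the width is 3 − 1 = 2 and tw(G) ≤ 2. On the other hand G contains the 3-clique {0, 2, 5}. A clique must lie in a single bag of any decomposition, so no decomposition can have width below 2. Combining the bounds, tw(G) = 2.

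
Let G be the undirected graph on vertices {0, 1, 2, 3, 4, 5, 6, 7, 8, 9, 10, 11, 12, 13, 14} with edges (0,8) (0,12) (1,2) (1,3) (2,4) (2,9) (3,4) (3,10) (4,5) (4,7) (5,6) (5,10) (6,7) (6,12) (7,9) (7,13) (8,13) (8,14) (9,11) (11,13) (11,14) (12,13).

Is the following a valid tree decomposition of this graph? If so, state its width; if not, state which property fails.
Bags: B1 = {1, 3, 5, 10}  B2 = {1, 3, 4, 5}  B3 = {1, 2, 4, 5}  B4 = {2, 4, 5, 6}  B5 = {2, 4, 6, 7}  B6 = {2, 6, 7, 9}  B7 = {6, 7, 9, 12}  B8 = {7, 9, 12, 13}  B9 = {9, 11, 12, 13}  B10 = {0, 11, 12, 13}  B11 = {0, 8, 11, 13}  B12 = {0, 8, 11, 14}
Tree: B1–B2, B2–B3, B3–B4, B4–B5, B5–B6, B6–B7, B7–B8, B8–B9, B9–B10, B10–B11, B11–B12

Yes; width 3.

Checking the three conditions: (i) the bags cover all of {0, 1, 2, 3, 4, 5, 6, 7, 8, 9, 10, 11, 12, 13, 14}; (ii) for each edge, some bag contains both endpoints; (iii) the bags containing any fixed vertex form a subtree. All hold, so the decomposition is valid with width 4 − 1 = 3.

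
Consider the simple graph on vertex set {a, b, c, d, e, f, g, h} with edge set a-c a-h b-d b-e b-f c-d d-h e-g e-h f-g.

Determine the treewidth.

2

A width-2 tree decomposition is:
Bags: B1 = {b, f, g}  B2 = {b, e, g}  B3 = {b, d, e}  B4 = {d, e, h}  B5 = {c, d, h}  B6 = {a, c, h}
Tree: B1–B2, B2–B3, B3–B4, B4–B5, B5–B6
Every bag has size at most 3, so the width is 3 − 1 = 2 and tw(G) ≤ 2. For the lower bound, G contains the cycle f–g–e–b–f, so G is not a forest; only forests have treewidth ≤ 1, hence tw(G) ≥ 2. The upper and lower bounds meet at 2, so that is the treewidth.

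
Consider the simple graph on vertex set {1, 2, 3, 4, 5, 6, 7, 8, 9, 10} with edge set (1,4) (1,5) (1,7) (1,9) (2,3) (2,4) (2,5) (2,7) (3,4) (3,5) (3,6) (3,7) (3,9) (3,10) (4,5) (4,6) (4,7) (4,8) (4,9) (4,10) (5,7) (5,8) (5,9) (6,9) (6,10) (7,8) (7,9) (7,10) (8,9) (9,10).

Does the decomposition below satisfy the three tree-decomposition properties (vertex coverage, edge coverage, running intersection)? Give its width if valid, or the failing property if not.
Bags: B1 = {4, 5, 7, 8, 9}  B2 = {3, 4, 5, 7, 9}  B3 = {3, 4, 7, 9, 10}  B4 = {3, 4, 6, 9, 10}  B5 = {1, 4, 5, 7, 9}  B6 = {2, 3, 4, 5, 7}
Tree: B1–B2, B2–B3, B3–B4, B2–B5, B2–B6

Every vertex of G appears in some bag (union = {1, 2, 3, 4, 5, 6, 7, 8, 9, 10}); every edge is covered by a bag; and for each vertex v the set of bags containing v is connected in the bag tree. The decomposition is therefore valid. The largest bag has 5 vertices, so the width is 4.

Yes; width 4.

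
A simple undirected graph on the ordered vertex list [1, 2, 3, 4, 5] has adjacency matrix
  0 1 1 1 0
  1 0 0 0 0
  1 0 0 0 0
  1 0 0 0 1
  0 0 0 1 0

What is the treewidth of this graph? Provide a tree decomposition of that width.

Every bag has size at most 2, so the width is 2 − 1 = 1 and tw(G) ≤ 1. Since G has at least one edge (e.g. 3–1), it is not an edgeless graph, so tw(G) ≥ 1. Hence tw(G) = 1 exactly.

Treewidth 1.
One such decomposition:
Bags: B1 = {1, 3}  B2 = {1, 4}  B3 = {4, 5}  B4 = {1, 2}
Tree: B1–B2, B2–B3, B2–B4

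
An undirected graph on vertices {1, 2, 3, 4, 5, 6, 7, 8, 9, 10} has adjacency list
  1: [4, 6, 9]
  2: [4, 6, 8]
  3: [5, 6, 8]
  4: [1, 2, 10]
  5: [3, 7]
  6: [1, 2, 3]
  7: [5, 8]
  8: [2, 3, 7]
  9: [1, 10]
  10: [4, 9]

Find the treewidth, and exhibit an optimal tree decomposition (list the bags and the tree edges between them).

Treewidth 2.
One such decomposition:
Bags: B1 = {5, 7, 8}  B2 = {3, 5, 8}  B3 = {2, 3, 8}  B4 = {2, 3, 6}  B5 = {2, 4, 6}  B6 = {1, 4, 6}  B7 = {1, 4, 10}  B8 = {1, 9, 10}
Tree: B1–B2, B2–B3, B3–B4, B4–B5, B5–B6, B6–B7, B7–B8

Every bag has size at most 3, so the width is 3 − 1 = 2 and tw(G) ≤ 2. For the lower bound, G contains the cycle 7–5–3–8–7, so G is not a forest; only forests have treewidth ≤ 1, hence tw(G) ≥ 2. Combining the bounds, tw(G) = 2.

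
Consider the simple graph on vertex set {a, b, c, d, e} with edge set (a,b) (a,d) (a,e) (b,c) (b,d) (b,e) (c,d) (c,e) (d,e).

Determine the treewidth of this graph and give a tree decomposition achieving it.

Each bag holds 4 vertices, so the decomposition has width 3, which upper-bounds the treewidth. On the other hand G contains the 4-clique {b, c, d, e}. A clique must lie in a single bag of any decomposition, so no decomposition can have width below 3. The upper and lower bounds meet at 3, so that is the treewidth.

Treewidth 3.
Bags: B1 = {b, c, d, e}  B2 = {a, b, d, e}
Tree: B1–B2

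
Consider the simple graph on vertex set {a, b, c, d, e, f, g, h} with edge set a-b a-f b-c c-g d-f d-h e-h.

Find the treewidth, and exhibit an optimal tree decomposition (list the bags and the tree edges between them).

Treewidth 1.
One such decomposition:
Bags: B1 = {e, h}  B2 = {d, h}  B3 = {d, f}  B4 = {a, f}  B5 = {a, b}  B6 = {b, c}  B7 = {c, g}
Tree: B1–B2, B2–B3, B3–B4, B4–B5, B5–B6, B6–B7

The largest bag has 2 vertices, giving width 1; this decomposition certifies tw(G) ≤ 1. Since G has at least one edge (e.g. e–h), it is not an edgeless graph, so tw(G) ≥ 1. The upper and lower bounds meet at 1, so that is the treewidth.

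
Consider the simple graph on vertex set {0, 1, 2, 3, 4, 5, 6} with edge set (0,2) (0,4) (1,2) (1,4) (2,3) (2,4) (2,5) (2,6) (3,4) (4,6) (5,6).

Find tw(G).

A width-2 tree decomposition is:
Bags: B1 = {1, 2, 4}  B2 = {2, 4, 6}  B3 = {2, 5, 6}  B4 = {0, 2, 4}  B5 = {2, 3, 4}
Tree: B1–B2, B2–B3, B1–B4, B2–B5
Each bag holds 3 vertices, so the decomposition has width 2, which upper-bounds the treewidth. For the lower bound, the 3 vertices {0, 2, 4} are pairwise adjacent, and any tree decomposition puts a clique entirely inside one bag — forcing width ≥ 2. Combining the bounds, tw(G) = 2.

2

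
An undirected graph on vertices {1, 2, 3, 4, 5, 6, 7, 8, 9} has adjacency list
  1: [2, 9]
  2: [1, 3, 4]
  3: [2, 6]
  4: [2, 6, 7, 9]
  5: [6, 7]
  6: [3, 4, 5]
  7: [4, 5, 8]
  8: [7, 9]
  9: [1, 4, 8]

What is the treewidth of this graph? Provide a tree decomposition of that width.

Treewidth 3.
One such decomposition:
Bags: B1 = {1, 2, 3, 6}  B2 = {1, 2, 4, 6}  B3 = {1, 4, 6, 9}  B4 = {4, 5, 6, 9}  B5 = {4, 5, 7, 9}  B6 = {5, 7, 8, 9}
Tree: B1–B2, B2–B3, B3–B4, B4–B5, B5–B6

Every bag has size at most 4, so the width is 4 − 1 = 3 and tw(G) ≤ 3. For the lower bound: the 4 vertex sets {1,2,3}, {6}, {4}, {5,7,8,9} are disjoint, each induces a connected subgraph, and every pair is joined by at least one edge of G. Contracting each set to a single vertex therefore yields K_{4} as a minor, and since treewidth is minor-monotone, tw(G) ≥ tw(K_{4}) = 3. Combining the bounds, tw(G) = 3.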